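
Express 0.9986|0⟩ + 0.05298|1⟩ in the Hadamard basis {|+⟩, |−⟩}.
0.7436|+⟩ + 0.6687|−⟩

With |ψ⟩ = α|0⟩ + β|1⟩, the Hadamard-basis coefficients are ⟨+|ψ⟩ = (α + β)/√2 and ⟨−|ψ⟩ = (α − β)/√2.
Here α = 0.9986, β = 0.05298: (α + β)/√2 = 0.7436, (α − β)/√2 = 0.6687.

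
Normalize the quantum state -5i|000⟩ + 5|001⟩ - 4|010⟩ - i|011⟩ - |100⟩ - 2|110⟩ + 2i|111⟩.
-0.5735i|000⟩ + 0.5735|001⟩ - 0.4588|010⟩ - 0.1147i|011⟩ - 0.1147|100⟩ - 0.2294|110⟩ + 0.2294i|111⟩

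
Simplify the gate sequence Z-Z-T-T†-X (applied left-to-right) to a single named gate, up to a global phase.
X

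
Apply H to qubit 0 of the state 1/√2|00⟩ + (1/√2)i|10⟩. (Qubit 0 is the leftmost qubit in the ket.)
(1/2 + (1/2)i)|00⟩ + (1/2 - (1/2)i)|10⟩

H on qubit 0 mixes each pair of kets that differ only in qubit 0: amplitudes (a, b) of (|…0…⟩, |…1…⟩) become ((a + b)/√2, (a − b)/√2). Kets absent from the input have amplitude 0.
(|00⟩, |10⟩): (a, b) = (1/√2, (1/√2)i) → ((1/2 + (1/2)i), (1/2 - (1/2)i))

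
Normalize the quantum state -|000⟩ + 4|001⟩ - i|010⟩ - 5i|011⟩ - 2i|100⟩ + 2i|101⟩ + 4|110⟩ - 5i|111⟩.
-0.1043|000⟩ + 0.417|001⟩ - 0.1043i|010⟩ - 0.5213i|011⟩ - 0.2085i|100⟩ + 0.2085i|101⟩ + 0.417|110⟩ - 0.5213i|111⟩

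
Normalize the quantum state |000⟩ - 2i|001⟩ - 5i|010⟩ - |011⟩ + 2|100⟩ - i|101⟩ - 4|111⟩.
0.1387|000⟩ - 0.2774i|001⟩ - 0.6934i|010⟩ - 0.1387|011⟩ + 0.2774|100⟩ - 0.1387i|101⟩ - 0.5547|111⟩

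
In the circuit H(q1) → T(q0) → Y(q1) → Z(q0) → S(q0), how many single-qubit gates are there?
5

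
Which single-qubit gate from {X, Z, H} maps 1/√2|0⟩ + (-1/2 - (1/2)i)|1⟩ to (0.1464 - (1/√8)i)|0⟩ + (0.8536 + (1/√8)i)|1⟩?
H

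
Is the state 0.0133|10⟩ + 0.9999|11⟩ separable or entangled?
Separable

Writing the state as a|00⟩ + b|01⟩ + c|10⟩ + d|11⟩, it is a product state iff ad − bc = 0.
Here (a, b, c, d) = (0, 0, 0.0133, 0.9999): ad − bc = (0)(0.9999) − (0)(0.0133) = 0, so the state is separable.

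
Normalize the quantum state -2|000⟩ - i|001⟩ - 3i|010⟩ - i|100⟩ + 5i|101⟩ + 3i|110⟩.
-0.2857|000⟩ - 0.1429i|001⟩ - 0.4286i|010⟩ - 0.1429i|100⟩ + 0.7143i|101⟩ + 0.4286i|110⟩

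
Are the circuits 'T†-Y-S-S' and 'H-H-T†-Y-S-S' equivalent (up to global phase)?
Yes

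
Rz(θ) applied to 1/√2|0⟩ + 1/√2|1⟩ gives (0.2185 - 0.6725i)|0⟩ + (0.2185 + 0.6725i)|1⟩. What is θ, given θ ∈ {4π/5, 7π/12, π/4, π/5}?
4π/5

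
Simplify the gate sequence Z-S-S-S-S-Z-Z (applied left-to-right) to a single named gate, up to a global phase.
Z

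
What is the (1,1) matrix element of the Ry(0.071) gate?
0.9994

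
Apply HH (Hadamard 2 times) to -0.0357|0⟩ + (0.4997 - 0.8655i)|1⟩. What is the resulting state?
-0.0357|0⟩ + (0.4997 - 0.8655i)|1⟩

H² = I, so an even number of Hadamards cancels: H^2 = I and the state is unchanged.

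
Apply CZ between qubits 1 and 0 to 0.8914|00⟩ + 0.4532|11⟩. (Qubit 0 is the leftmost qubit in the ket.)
0.8914|00⟩ - 0.4532|11⟩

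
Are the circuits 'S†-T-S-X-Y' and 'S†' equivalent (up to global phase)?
No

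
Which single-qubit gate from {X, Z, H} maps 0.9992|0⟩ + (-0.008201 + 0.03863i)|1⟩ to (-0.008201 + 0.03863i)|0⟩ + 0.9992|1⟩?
X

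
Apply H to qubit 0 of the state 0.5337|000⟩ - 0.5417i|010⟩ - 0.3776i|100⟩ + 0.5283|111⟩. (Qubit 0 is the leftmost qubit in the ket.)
(0.3774 - 0.267i)|000⟩ - 0.383i|010⟩ + 0.3736|011⟩ + (0.3774 + 0.267i)|100⟩ - 0.383i|110⟩ - 0.3736|111⟩

H on qubit 0 mixes each pair of kets that differ only in qubit 0: amplitudes (a, b) of (|…0…⟩, |…1…⟩) become ((a + b)/√2, (a − b)/√2). Kets absent from the input have amplitude 0.
(|000⟩, |100⟩): (a, b) = (0.5337, -0.3776i) → ((0.3774 - 0.267i), (0.3774 + 0.267i))
(|010⟩, |110⟩): (a, b) = (-0.5417i, 0) → (-0.383i, -0.383i)
(|011⟩, |111⟩): (a, b) = (0, 0.5283) → (0.3736, -0.3736)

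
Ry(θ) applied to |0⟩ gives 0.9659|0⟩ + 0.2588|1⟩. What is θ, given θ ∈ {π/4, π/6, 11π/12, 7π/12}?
π/6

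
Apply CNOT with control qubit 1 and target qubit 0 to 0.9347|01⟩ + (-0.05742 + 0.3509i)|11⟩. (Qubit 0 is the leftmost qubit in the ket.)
(-0.05742 + 0.3509i)|01⟩ + 0.9347|11⟩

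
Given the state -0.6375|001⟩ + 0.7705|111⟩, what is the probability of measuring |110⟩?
0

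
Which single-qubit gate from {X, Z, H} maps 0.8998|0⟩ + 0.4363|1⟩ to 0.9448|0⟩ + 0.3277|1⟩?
H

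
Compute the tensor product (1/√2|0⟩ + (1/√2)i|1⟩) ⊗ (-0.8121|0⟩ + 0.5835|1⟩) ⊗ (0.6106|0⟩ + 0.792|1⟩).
-0.3506|000⟩ - 0.4548|001⟩ + 0.2519|010⟩ + 0.3268|011⟩ - 0.3506i|100⟩ - 0.4548i|101⟩ + 0.2519i|110⟩ + 0.3268i|111⟩

amp(|b₁b₂…⟩) = product of the factor amplitudes for bits b₁, b₂, …; only kets whose every factor amplitude is nonzero survive.
|000⟩: (1/√2)(-0.8121)(0.6106) = -0.3506
|001⟩: (1/√2)(-0.8121)(0.792) = -0.4548
|010⟩: (1/√2)(0.5835)(0.6106) = 0.2519
|011⟩: (1/√2)(0.5835)(0.792) = 0.3268
|100⟩: ((1/√2)i)(-0.8121)(0.6106) = -0.3506i
|101⟩: ((1/√2)i)(-0.8121)(0.792) = -0.4548i
|110⟩: ((1/√2)i)(0.5835)(0.6106) = 0.2519i
|111⟩: ((1/√2)i)(0.5835)(0.792) = 0.3268i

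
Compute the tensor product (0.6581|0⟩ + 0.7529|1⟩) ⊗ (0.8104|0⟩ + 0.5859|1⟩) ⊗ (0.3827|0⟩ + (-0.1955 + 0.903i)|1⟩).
0.2041|000⟩ + (-0.1043 + 0.4816i)|001⟩ + 0.1476|010⟩ + (-0.07538 + 0.3482i)|011⟩ + 0.2335|100⟩ + (-0.1193 + 0.551i)|101⟩ + 0.1688|110⟩ + (-0.08624 + 0.3983i)|111⟩

amp(|b₁b₂…⟩) = product of the factor amplitudes for bits b₁, b₂, …; only kets whose every factor amplitude is nonzero survive.
|000⟩: (0.6581)(0.8104)(0.3827) = 0.2041
|001⟩: (0.6581)(0.8104)(-0.1955 + 0.903i) = (-0.1043 + 0.4816i)
|010⟩: (0.6581)(0.5859)(0.3827) = 0.1476
|011⟩: (0.6581)(0.5859)(-0.1955 + 0.903i) = (-0.07538 + 0.3482i)
|100⟩: (0.7529)(0.8104)(0.3827) = 0.2335
|101⟩: (0.7529)(0.8104)(-0.1955 + 0.903i) = (-0.1193 + 0.551i)
|110⟩: (0.7529)(0.5859)(0.3827) = 0.1688
|111⟩: (0.7529)(0.5859)(-0.1955 + 0.903i) = (-0.08624 + 0.3983i)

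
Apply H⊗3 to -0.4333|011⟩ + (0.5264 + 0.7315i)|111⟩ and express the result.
(0.03292 + 0.2586i)|000⟩ + (-0.03292 - 0.2586i)|001⟩ + (-0.03292 - 0.2586i)|010⟩ + (0.03292 + 0.2586i)|011⟩ + (-0.3393 - 0.2586i)|100⟩ + (0.3393 + 0.2586i)|101⟩ + (0.3393 + 0.2586i)|110⟩ + (-0.3393 - 0.2586i)|111⟩

H⊗3 gives amp(|y⟩) = (1/2√2) Σ_x (−1)^(x·y) amp(|x⟩), where x·y is the number of positions in which both x and y have a 1.
|000⟩: (-0.4333 + (0.5264 + 0.7315i))/(2√2) = (0.03292 + 0.2586i)
|001⟩: (0.4333 - (0.5264 + 0.7315i))/(2√2) = (-0.03292 - 0.2586i)
|010⟩: (0.4333 - (0.5264 + 0.7315i))/(2√2) = (-0.03292 - 0.2586i)
|011⟩: (-0.4333 + (0.5264 + 0.7315i))/(2√2) = (0.03292 + 0.2586i)
|100⟩: (-0.4333 - (0.5264 + 0.7315i))/(2√2) = (-0.3393 - 0.2586i)
|101⟩: (0.4333 + (0.5264 + 0.7315i))/(2√2) = (0.3393 + 0.2586i)
|110⟩: (0.4333 + (0.5264 + 0.7315i))/(2√2) = (0.3393 + 0.2586i)
|111⟩: (-0.4333 - (0.5264 + 0.7315i))/(2√2) = (-0.3393 - 0.2586i)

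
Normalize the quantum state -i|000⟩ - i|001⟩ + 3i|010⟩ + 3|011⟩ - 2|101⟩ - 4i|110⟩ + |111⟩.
-0.1562i|000⟩ - 0.1562i|001⟩ + 0.4685i|010⟩ + 0.4685|011⟩ - 0.3123|101⟩ - 0.6247i|110⟩ + 0.1562|111⟩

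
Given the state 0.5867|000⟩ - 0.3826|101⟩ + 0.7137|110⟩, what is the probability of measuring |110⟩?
0.5094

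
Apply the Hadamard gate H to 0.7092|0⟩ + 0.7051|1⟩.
|0⟩ + 0.002899|1⟩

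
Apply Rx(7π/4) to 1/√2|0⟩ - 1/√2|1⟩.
(-0.6533 + 0.2706i)|0⟩ + (0.6533 - 0.2706i)|1⟩

Rx(7π/4) = [[cos(θ/2), −i·sin(θ/2)], [−i·sin(θ/2), cos(θ/2)]]; θ = 7π/4, cos(θ/2) ≈ -0.92388, sin(θ/2) ≈ 0.382683.
With a = amp(|0⟩) = 1/√2 and b = amp(|1⟩) = -1/√2:
new amp(|0⟩) = (-0.92388)·a + (-0.382683i)·b = (-0.6533 + 0.2706i)
new amp(|1⟩) = (-0.382683i)·a + (-0.92388)·b = (0.6533 - 0.2706i)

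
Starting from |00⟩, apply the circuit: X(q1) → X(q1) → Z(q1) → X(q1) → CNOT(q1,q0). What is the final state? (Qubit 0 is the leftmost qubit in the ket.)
|11⟩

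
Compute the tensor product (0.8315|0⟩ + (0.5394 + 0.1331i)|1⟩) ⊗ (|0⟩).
0.8315|00⟩ + (0.5394 + 0.1331i)|10⟩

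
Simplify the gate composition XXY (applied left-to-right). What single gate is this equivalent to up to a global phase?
Y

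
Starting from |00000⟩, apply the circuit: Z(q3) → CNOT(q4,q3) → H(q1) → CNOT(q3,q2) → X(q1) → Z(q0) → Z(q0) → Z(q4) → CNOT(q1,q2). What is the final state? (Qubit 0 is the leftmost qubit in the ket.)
1/√2|00000⟩ + 1/√2|01100⟩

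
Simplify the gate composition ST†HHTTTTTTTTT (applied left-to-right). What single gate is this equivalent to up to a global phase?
S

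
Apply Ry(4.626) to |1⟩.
-0.737|0⟩ - 0.6759|1⟩

Ry(4.626) = [[cos(θ/2), −sin(θ/2)], [sin(θ/2), cos(θ/2)]]; θ = 4.626, cos(θ/2) ≈ -0.675914, sin(θ/2) ≈ 0.736981.
With a = amp(|0⟩) = 0 and b = amp(|1⟩) = 1:
new amp(|0⟩) = (-0.675914)·a + (-0.736981)·b = -0.737
new amp(|1⟩) = (0.736981)·a + (-0.675914)·b = -0.6759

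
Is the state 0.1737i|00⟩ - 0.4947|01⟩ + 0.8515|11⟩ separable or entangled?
Entangled

Writing the state as a|00⟩ + b|01⟩ + c|10⟩ + d|11⟩, it is a product state iff ad − bc = 0.
Here (a, b, c, d) = (0.1737i, -0.4947, 0, 0.8515): ad − bc = (0.1737i)(0.8515) − (-0.4947)(0) = 0.1479i ≠ 0, so the state is entangled.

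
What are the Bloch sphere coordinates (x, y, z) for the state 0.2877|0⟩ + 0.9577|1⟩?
(0.5511, 0, -0.8344)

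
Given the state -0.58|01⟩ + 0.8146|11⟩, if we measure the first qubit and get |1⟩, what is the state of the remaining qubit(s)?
|1⟩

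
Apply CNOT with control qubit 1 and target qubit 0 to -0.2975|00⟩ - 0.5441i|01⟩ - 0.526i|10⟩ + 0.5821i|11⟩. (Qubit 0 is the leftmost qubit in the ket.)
-0.2975|00⟩ + 0.5821i|01⟩ - 0.526i|10⟩ - 0.5441i|11⟩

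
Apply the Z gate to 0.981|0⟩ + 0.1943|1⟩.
0.981|0⟩ - 0.1943|1⟩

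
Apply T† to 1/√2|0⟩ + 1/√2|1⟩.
1/√2|0⟩ + (1/2 - (1/2)i)|1⟩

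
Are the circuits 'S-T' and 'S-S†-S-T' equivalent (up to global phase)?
Yes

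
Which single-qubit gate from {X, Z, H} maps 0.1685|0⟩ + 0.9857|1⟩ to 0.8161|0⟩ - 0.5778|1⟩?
H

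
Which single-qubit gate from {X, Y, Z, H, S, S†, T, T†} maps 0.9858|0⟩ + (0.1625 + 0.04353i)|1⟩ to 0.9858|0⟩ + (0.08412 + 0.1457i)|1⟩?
T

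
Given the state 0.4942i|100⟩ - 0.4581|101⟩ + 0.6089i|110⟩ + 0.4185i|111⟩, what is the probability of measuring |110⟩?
0.3708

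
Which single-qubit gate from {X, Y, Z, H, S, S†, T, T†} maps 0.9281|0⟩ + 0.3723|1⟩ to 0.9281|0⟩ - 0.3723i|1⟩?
S†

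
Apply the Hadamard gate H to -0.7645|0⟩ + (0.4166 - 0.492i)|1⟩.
(-0.246 - 0.3479i)|0⟩ + (-0.8352 + 0.3479i)|1⟩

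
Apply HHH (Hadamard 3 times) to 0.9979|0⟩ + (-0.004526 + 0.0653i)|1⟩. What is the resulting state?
(0.7024 + 0.04617i)|0⟩ + (0.7088 - 0.04617i)|1⟩

H² = I, so H^3 = H: a single Hadamard. With (a, b) = (0.9979, (-0.004526 + 0.0653i)), H gives ((a + b)/√2, (a − b)/√2) = ((0.7024 + 0.04617i), (0.7088 - 0.04617i)).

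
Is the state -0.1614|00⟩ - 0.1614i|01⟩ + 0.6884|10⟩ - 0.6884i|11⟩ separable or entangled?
Entangled

Writing the state as a|00⟩ + b|01⟩ + c|10⟩ + d|11⟩, it is a product state iff ad − bc = 0.
Here (a, b, c, d) = (-0.1614, -0.1614i, 0.6884, -0.6884i): ad − bc = (-0.1614)(-0.6884i) − (-0.1614i)(0.6884) = 0.2222i ≠ 0, so the state is entangled.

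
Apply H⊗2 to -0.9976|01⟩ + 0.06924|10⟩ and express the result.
-0.4642|00⟩ + 0.5334|01⟩ - 0.5334|10⟩ + 0.4642|11⟩

H⊗2 gives amp(|y⟩) = (1/2) Σ_x (−1)^(x·y) amp(|x⟩), where x·y is the number of positions in which both x and y have a 1.
|00⟩: (-0.9976 + 0.06924)/2 = -0.4642
|01⟩: (0.9976 + 0.06924)/2 = 0.5334
|10⟩: (-0.9976 - 0.06924)/2 = -0.5334
|11⟩: (0.9976 - 0.06924)/2 = 0.4642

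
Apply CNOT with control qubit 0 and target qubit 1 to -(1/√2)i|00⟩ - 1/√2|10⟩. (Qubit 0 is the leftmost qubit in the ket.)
-(1/√2)i|00⟩ - 1/√2|11⟩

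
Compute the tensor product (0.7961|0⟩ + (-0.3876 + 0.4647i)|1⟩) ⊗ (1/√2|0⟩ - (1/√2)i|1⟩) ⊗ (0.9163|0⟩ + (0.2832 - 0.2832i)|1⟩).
0.5158|000⟩ + (0.1594 - 0.1594i)|001⟩ - 0.5158i|010⟩ + (-0.1594 - 0.1594i)|011⟩ + (-0.2511 + 0.3011i)|100⟩ + (0.01544 + 0.1707i)|101⟩ + (0.3011 + 0.2511i)|110⟩ + (0.1707 - 0.01544i)|111⟩

amp(|b₁b₂…⟩) = product of the factor amplitudes for bits b₁, b₂, …; only kets whose every factor amplitude is nonzero survive.
|000⟩: (0.7961)(1/√2)(0.9163) = 0.5158
|001⟩: (0.7961)(1/√2)(0.2832 - 0.2832i) = (0.1594 - 0.1594i)
|010⟩: (0.7961)(-(1/√2)i)(0.9163) = -0.5158i
|011⟩: (0.7961)(-(1/√2)i)(0.2832 - 0.2832i) = (-0.1594 - 0.1594i)
|100⟩: (-0.3876 + 0.4647i)(1/√2)(0.9163) = (-0.2511 + 0.3011i)
|101⟩: (-0.3876 + 0.4647i)(1/√2)(0.2832 - 0.2832i) = (0.01544 + 0.1707i)
|110⟩: (-0.3876 + 0.4647i)(-(1/√2)i)(0.9163) = (0.3011 + 0.2511i)
|111⟩: (-0.3876 + 0.4647i)(-(1/√2)i)(0.2832 - 0.2832i) = (0.1707 - 0.01544i)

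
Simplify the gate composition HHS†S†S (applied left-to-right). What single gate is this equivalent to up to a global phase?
S†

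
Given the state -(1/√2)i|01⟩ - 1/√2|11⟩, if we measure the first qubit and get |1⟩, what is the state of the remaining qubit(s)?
-|1⟩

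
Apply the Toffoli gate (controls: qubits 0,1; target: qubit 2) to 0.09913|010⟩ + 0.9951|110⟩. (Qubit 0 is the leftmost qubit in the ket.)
0.09913|010⟩ + 0.9951|111⟩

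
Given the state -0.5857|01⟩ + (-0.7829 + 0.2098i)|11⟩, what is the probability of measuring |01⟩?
0.343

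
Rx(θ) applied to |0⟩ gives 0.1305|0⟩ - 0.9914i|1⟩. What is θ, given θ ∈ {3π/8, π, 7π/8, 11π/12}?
11π/12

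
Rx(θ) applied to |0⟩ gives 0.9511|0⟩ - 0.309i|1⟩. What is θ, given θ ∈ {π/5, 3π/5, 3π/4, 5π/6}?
π/5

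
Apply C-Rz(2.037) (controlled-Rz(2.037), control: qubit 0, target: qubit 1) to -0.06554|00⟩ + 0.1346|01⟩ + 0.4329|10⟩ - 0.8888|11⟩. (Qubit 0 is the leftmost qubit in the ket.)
-0.06554|00⟩ + 0.1346|01⟩ + (0.2271 - 0.3685i)|10⟩ + (-0.4663 - 0.7567i)|11⟩

C-Rz(2.037) leaves the control-|0⟩ kets |00⟩, |01⟩ unchanged and applies Rz(2.037) to qubit 1 on the control-|1⟩ pair (|10⟩, |11⟩).
Rz(2.037) = [[e^(−iθ/2), 0], [0, e^(iθ/2)]] with e^(±iθ/2) = cos(θ/2) ± i·sin(θ/2); θ = 2.037, cos(θ/2) ≈ 0.524644, sin(θ/2) ≈ 0.851322.
With a = amp(|10⟩) = 0.4329 and b = amp(|11⟩) = -0.8888:
new amp(|10⟩) = (0.524644 - 0.851322i)·a = (0.2271 - 0.3685i)
new amp(|11⟩) = (0.524644 + 0.851322i)·b = (-0.4663 - 0.7567i)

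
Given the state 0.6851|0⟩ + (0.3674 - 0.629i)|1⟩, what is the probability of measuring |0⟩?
0.4694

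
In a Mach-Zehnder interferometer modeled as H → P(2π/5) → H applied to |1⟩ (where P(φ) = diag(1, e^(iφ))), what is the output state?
(0.3455 - 0.4755i)|0⟩ + (0.6545 + 0.4755i)|1⟩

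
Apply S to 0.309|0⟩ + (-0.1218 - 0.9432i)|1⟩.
0.309|0⟩ + (0.9432 - 0.1218i)|1⟩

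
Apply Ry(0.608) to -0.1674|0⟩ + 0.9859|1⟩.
-0.4548|0⟩ + 0.8906|1⟩

Ry(0.608) = [[cos(θ/2), −sin(θ/2)], [sin(θ/2), cos(θ/2)]]; θ = 0.608, cos(θ/2) ≈ 0.954147, sin(θ/2) ≈ 0.299339.
With a = amp(|0⟩) = -0.1674 and b = amp(|1⟩) = 0.9859:
new amp(|0⟩) = (0.954147)·a + (-0.299339)·b = -0.4548
new amp(|1⟩) = (0.299339)·a + (0.954147)·b = 0.8906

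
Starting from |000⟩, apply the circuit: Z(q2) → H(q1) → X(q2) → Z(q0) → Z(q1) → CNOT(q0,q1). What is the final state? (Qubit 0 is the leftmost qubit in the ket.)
1/√2|001⟩ - 1/√2|011⟩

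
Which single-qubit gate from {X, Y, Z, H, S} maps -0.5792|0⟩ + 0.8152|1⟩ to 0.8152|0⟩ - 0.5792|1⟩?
X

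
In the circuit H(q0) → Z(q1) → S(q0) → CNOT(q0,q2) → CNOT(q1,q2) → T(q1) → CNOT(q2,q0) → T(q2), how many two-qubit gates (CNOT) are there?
3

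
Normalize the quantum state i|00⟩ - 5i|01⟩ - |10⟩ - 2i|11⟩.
0.1796i|00⟩ - 0.898i|01⟩ - 0.1796|10⟩ - 0.3592i|11⟩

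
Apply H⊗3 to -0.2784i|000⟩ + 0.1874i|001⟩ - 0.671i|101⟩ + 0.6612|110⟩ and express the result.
(0.2338 - 0.2694i)|000⟩ + (0.2338 + 0.07255i)|001⟩ + (-0.2338 - 0.2694i)|010⟩ + (-0.2338 + 0.07255i)|011⟩ + (-0.2338 + 0.2051i)|100⟩ + (-0.2338 - 0.4019i)|101⟩ + (0.2338 + 0.2051i)|110⟩ + (0.2338 - 0.4019i)|111⟩

H⊗3 gives amp(|y⟩) = (1/2√2) Σ_x (−1)^(x·y) amp(|x⟩), where x·y is the number of positions in which both x and y have a 1.
|000⟩: (-0.2784i + 0.1874i - 0.671i + 0.6612)/(2√2) = (0.2338 - 0.2694i)
|001⟩: (-0.2784i - 0.1874i + 0.671i + 0.6612)/(2√2) = (0.2338 + 0.07255i)
|010⟩: (-0.2784i + 0.1874i - 0.671i - 0.6612)/(2√2) = (-0.2338 - 0.2694i)
|011⟩: (-0.2784i - 0.1874i + 0.671i - 0.6612)/(2√2) = (-0.2338 + 0.07255i)
|100⟩: (-0.2784i + 0.1874i + 0.671i - 0.6612)/(2√2) = (-0.2338 + 0.2051i)
|101⟩: (-0.2784i - 0.1874i - 0.671i - 0.6612)/(2√2) = (-0.2338 - 0.4019i)
|110⟩: (-0.2784i + 0.1874i + 0.671i + 0.6612)/(2√2) = (0.2338 + 0.2051i)
|111⟩: (-0.2784i - 0.1874i - 0.671i + 0.6612)/(2√2) = (0.2338 - 0.4019i)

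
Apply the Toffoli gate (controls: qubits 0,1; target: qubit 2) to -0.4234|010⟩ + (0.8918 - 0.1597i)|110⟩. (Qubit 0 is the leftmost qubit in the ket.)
-0.4234|010⟩ + (0.8918 - 0.1597i)|111⟩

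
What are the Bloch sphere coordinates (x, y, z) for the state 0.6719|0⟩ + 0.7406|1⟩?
(0.9952, 0, -0.09704)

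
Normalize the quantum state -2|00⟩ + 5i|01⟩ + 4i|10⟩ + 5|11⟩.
-0.239|00⟩ + 0.5976i|01⟩ + 0.4781i|10⟩ + 0.5976|11⟩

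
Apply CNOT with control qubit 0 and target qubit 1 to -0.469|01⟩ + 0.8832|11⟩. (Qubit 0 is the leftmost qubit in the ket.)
-0.469|01⟩ + 0.8832|10⟩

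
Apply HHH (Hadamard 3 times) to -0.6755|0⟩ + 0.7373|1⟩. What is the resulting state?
0.0437|0⟩ - 0.999|1⟩

H² = I, so H^3 = H: a single Hadamard. With (a, b) = (-0.6755, 0.7373), H gives ((a + b)/√2, (a − b)/√2) = (0.0437, -0.999).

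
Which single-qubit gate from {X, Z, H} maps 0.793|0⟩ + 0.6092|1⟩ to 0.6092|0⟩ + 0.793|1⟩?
X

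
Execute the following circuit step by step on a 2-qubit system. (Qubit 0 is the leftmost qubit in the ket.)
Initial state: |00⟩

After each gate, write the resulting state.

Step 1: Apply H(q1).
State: 1/√2|00⟩ + 1/√2|01⟩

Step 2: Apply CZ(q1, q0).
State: 1/√2|00⟩ + 1/√2|01⟩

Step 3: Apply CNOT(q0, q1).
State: 1/√2|00⟩ + 1/√2|01⟩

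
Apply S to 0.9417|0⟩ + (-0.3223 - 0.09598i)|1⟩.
0.9417|0⟩ + (0.09598 - 0.3223i)|1⟩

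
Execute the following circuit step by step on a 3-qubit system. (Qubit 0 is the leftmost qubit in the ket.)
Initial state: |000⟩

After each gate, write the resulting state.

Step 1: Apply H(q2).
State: 1/√2|000⟩ + 1/√2|001⟩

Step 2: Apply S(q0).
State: 1/√2|000⟩ + 1/√2|001⟩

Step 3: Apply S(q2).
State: 1/√2|000⟩ + (1/√2)i|001⟩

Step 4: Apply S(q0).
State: 1/√2|000⟩ + (1/√2)i|001⟩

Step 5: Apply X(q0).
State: 1/√2|100⟩ + (1/√2)i|101⟩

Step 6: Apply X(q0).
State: 1/√2|000⟩ + (1/√2)i|001⟩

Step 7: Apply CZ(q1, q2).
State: 1/√2|000⟩ + (1/√2)i|001⟩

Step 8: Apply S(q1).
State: 1/√2|000⟩ + (1/√2)i|001⟩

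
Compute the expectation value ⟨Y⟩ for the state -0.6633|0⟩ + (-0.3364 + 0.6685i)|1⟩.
-0.8868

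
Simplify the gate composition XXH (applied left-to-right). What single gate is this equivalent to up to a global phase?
H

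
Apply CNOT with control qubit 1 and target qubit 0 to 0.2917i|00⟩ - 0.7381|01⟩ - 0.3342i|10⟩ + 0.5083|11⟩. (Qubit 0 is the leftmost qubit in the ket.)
0.2917i|00⟩ + 0.5083|01⟩ - 0.3342i|10⟩ - 0.7381|11⟩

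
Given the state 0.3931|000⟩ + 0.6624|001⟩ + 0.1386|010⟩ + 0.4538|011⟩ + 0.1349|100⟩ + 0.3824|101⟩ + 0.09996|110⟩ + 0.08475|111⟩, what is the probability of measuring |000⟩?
0.1545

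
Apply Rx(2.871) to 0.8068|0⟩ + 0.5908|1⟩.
(0.1088 - 0.5854i)|0⟩ + (0.07969 - 0.7994i)|1⟩

Rx(2.871) = [[cos(θ/2), −i·sin(θ/2)], [−i·sin(θ/2), cos(θ/2)]]; θ = 2.871, cos(θ/2) ≈ 0.134884, sin(θ/2) ≈ 0.990861.
With a = amp(|0⟩) = 0.8068 and b = amp(|1⟩) = 0.5908:
new amp(|0⟩) = (0.134884)·a + (-0.990861i)·b = (0.1088 - 0.5854i)
new amp(|1⟩) = (-0.990861i)·a + (0.134884)·b = (0.07969 - 0.7994i)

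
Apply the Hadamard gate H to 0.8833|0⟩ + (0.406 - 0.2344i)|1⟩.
(0.9117 - 0.1657i)|0⟩ + (0.3375 + 0.1657i)|1⟩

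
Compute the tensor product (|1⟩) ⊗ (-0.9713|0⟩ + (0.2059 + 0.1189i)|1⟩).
-0.9713|10⟩ + (0.2059 + 0.1189i)|11⟩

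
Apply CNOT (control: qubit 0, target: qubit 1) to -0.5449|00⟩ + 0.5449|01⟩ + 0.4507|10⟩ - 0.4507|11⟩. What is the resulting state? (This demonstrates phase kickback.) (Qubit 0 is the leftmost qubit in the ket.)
-0.5449|00⟩ + 0.5449|01⟩ - 0.4507|10⟩ + 0.4507|11⟩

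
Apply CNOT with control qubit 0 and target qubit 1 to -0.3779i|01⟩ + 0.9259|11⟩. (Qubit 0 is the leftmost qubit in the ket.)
-0.3779i|01⟩ + 0.9259|10⟩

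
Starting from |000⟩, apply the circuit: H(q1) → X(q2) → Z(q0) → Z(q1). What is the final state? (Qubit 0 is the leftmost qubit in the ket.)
1/√2|001⟩ - 1/√2|011⟩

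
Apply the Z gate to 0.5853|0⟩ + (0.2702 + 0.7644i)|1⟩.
0.5853|0⟩ + (-0.2702 - 0.7644i)|1⟩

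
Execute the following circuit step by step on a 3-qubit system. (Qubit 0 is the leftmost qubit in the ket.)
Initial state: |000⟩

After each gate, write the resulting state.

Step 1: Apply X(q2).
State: |001⟩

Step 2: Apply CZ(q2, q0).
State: |001⟩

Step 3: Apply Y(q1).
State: i|011⟩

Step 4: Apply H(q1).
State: (1/√2)i|001⟩ - (1/√2)i|011⟩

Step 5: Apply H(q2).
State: (1/2)i|000⟩ - (1/2)i|001⟩ - (1/2)i|010⟩ + (1/2)i|011⟩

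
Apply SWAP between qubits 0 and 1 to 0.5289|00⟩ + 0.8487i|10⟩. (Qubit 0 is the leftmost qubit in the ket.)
0.5289|00⟩ + 0.8487i|01⟩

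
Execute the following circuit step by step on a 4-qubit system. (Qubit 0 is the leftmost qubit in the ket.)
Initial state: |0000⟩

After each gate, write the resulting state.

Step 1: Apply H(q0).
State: 1/√2|0000⟩ + 1/√2|1000⟩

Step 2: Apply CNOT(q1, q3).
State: 1/√2|0000⟩ + 1/√2|1000⟩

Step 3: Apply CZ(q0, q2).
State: 1/√2|0000⟩ + 1/√2|1000⟩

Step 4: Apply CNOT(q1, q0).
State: 1/√2|0000⟩ + 1/√2|1000⟩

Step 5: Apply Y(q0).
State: -(1/√2)i|0000⟩ + (1/√2)i|1000⟩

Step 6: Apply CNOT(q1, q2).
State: -(1/√2)i|0000⟩ + (1/√2)i|1000⟩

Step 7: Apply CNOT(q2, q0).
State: -(1/√2)i|0000⟩ + (1/√2)i|1000⟩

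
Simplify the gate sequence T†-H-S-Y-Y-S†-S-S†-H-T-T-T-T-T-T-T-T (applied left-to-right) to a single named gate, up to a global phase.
T†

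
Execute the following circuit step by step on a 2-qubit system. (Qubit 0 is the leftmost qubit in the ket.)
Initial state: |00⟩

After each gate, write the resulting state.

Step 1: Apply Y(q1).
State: i|01⟩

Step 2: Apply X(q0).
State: i|11⟩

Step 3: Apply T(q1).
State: (-1/√2 + (1/√2)i)|11⟩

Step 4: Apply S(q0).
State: (-1/√2 - (1/√2)i)|11⟩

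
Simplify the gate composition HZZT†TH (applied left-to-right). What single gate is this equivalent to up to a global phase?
I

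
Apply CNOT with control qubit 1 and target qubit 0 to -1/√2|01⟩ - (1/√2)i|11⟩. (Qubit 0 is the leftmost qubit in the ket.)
-(1/√2)i|01⟩ - 1/√2|11⟩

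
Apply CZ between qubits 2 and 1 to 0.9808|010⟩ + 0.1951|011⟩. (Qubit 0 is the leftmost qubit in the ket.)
0.9808|010⟩ - 0.1951|011⟩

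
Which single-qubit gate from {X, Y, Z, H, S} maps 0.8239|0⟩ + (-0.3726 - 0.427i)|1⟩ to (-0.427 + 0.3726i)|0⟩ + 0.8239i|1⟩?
Y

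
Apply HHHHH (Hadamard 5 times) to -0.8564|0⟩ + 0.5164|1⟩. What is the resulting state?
-0.2404|0⟩ - 0.9707|1⟩

H² = I, so H^5 = H: a single Hadamard. With (a, b) = (-0.8564, 0.5164), H gives ((a + b)/√2, (a − b)/√2) = (-0.2404, -0.9707).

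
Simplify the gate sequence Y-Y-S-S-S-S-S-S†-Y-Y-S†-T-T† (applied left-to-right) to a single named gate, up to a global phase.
S†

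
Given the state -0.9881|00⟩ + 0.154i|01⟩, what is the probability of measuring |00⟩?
0.9763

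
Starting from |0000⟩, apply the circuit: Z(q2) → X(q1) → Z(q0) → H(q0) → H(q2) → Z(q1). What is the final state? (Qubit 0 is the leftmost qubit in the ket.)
-1/2|0100⟩ - 1/2|0110⟩ - 1/2|1100⟩ - 1/2|1110⟩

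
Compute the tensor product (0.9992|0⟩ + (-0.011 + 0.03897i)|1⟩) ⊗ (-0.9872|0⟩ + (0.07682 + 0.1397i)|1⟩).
-0.9864|00⟩ + (0.07676 + 0.1396i)|01⟩ + (0.01086 - 0.03847i)|10⟩ + (-0.006289 + 0.001457i)|11⟩

amp(|b₁b₂…⟩) = product of the factor amplitudes for bits b₁, b₂, …; only kets whose every factor amplitude is nonzero survive.
|00⟩: (0.9992)(-0.9872) = -0.9864
|01⟩: (0.9992)(0.07682 + 0.1397i) = (0.07676 + 0.1396i)
|10⟩: (-0.011 + 0.03897i)(-0.9872) = (0.01086 - 0.03847i)
|11⟩: (-0.011 + 0.03897i)(0.07682 + 0.1397i) = (-0.006289 + 0.001457i)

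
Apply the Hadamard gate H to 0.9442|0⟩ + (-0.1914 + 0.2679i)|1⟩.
(0.5323 + 0.1894i)|0⟩ + (0.803 - 0.1894i)|1⟩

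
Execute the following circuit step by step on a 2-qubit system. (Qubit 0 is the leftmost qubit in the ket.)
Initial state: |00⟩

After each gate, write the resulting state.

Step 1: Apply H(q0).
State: 1/√2|00⟩ + 1/√2|10⟩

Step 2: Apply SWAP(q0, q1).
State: 1/√2|00⟩ + 1/√2|01⟩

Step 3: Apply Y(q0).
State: (1/√2)i|10⟩ + (1/√2)i|11⟩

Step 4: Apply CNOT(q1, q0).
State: (1/√2)i|01⟩ + (1/√2)i|10⟩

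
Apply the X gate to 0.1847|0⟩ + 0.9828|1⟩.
0.9828|0⟩ + 0.1847|1⟩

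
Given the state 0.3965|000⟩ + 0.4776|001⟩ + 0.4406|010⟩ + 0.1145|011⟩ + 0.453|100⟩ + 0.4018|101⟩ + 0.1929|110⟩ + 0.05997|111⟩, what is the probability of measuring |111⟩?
0.003596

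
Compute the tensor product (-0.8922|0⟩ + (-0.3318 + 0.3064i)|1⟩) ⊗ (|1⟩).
-0.8922|01⟩ + (-0.3318 + 0.3064i)|11⟩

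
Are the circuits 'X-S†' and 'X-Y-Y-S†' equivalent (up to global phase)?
Yes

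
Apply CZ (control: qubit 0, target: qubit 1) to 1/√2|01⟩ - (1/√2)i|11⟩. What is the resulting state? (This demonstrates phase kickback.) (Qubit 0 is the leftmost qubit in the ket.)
1/√2|01⟩ + (1/√2)i|11⟩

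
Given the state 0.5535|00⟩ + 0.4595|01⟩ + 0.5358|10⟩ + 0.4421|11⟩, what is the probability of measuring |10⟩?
0.2871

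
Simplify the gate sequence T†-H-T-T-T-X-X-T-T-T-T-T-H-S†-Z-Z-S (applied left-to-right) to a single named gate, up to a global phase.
T†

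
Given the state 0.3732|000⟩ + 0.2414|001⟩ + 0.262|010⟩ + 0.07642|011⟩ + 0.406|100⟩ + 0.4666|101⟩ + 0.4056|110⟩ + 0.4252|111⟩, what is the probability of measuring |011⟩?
0.00584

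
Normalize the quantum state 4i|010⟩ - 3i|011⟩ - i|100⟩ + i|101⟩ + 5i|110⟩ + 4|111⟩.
0.4851i|010⟩ - 0.3638i|011⟩ - 0.1213i|100⟩ + 0.1213i|101⟩ + 0.6063i|110⟩ + 0.4851|111⟩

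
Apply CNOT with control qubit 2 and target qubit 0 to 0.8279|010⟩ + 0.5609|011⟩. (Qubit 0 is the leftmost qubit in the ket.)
0.8279|010⟩ + 0.5609|111⟩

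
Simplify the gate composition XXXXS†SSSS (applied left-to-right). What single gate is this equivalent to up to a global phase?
S†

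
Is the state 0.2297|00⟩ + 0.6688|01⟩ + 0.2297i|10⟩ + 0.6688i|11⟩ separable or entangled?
Separable

Writing the state as a|00⟩ + b|01⟩ + c|10⟩ + d|11⟩, it is a product state iff ad − bc = 0.
Here (a, b, c, d) = (0.2297, 0.6688, 0.2297i, 0.6688i): ad − bc = (0.2297)(0.6688i) − (0.6688)(0.2297i) = 0, so the state is separable.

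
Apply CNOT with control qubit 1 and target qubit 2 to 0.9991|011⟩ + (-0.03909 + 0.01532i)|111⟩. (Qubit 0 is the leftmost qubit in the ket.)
0.9991|010⟩ + (-0.03909 + 0.01532i)|110⟩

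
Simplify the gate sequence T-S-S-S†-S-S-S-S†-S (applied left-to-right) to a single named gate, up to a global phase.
T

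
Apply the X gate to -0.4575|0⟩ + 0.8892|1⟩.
0.8892|0⟩ - 0.4575|1⟩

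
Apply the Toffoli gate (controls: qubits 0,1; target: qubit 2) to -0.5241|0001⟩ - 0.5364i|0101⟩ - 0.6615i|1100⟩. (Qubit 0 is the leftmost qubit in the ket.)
-0.5241|0001⟩ - 0.5364i|0101⟩ - 0.6615i|1110⟩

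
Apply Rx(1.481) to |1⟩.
-0.6747i|0⟩ + 0.7381|1⟩

Rx(1.481) = [[cos(θ/2), −i·sin(θ/2)], [−i·sin(θ/2), cos(θ/2)]]; θ = 1.481, cos(θ/2) ≈ 0.738131, sin(θ/2) ≈ 0.674657.
With a = amp(|0⟩) = 0 and b = amp(|1⟩) = 1:
new amp(|0⟩) = (0.738131)·a + (-0.674657i)·b = -0.6747i
new amp(|1⟩) = (-0.674657i)·a + (0.738131)·b = 0.7381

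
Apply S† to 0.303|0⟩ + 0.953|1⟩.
0.303|0⟩ - 0.953i|1⟩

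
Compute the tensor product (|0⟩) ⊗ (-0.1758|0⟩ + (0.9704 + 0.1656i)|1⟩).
-0.1758|00⟩ + (0.9704 + 0.1656i)|01⟩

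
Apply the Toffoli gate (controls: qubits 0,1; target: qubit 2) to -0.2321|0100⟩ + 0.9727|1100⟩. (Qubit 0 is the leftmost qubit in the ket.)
-0.2321|0100⟩ + 0.9727|1110⟩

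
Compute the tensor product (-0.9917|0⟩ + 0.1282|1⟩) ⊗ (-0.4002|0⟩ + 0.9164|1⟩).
0.3969|00⟩ - 0.9088|01⟩ - 0.05131|10⟩ + 0.1175|11⟩

amp(|b₁b₂…⟩) = product of the factor amplitudes for bits b₁, b₂, …; only kets whose every factor amplitude is nonzero survive.
|00⟩: (-0.9917)(-0.4002) = 0.3969
|01⟩: (-0.9917)(0.9164) = -0.9088
|10⟩: (0.1282)(-0.4002) = -0.05131
|11⟩: (0.1282)(0.9164) = 0.1175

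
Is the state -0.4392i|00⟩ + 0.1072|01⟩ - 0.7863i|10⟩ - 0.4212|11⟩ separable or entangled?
Entangled

Writing the state as a|00⟩ + b|01⟩ + c|10⟩ + d|11⟩, it is a product state iff ad − bc = 0.
Here (a, b, c, d) = (-0.4392i, 0.1072, -0.7863i, -0.4212): ad − bc = (-0.4392i)(-0.4212) − (0.1072)(-0.7863i) = 0.2693i ≠ 0, so the state is entangled.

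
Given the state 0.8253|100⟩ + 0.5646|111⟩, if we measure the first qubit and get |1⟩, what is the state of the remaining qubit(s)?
0.8253|00⟩ + 0.5646|11⟩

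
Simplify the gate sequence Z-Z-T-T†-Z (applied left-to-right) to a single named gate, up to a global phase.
Z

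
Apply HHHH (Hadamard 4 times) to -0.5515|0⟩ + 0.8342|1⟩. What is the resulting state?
-0.5515|0⟩ + 0.8342|1⟩

H² = I, so an even number of Hadamards cancels: H^4 = I and the state is unchanged.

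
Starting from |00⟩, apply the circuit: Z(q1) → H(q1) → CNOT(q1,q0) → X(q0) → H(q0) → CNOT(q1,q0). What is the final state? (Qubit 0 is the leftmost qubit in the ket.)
1/2|00⟩ + 1/2|01⟩ - 1/2|10⟩ + 1/2|11⟩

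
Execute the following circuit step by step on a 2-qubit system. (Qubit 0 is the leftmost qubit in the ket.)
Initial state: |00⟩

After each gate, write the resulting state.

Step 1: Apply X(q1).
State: |01⟩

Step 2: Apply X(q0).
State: |11⟩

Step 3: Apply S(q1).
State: i|11⟩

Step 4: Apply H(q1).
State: (1/√2)i|10⟩ - (1/√2)i|11⟩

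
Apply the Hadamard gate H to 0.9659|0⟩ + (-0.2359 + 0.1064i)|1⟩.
(0.5162 + 0.07524i)|0⟩ + (0.8498 - 0.07524i)|1⟩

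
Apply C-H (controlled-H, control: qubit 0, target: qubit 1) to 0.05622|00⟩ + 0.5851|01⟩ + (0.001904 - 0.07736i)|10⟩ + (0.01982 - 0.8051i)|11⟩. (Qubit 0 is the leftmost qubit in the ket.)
0.05622|00⟩ + 0.5851|01⟩ + (0.01536 - 0.624i)|10⟩ + (-0.01267 + 0.5146i)|11⟩

C-H leaves the control-|0⟩ kets |00⟩, |01⟩ unchanged and applies H to qubit 1 on the control-|1⟩ pair (|10⟩, |11⟩).
H = [[1/√2, 1/√2], [1/√2, -1/√2]].
With a = amp(|10⟩) = (0.001904 - 0.07736i) and b = amp(|11⟩) = (0.01982 - 0.8051i):
new amp(|10⟩) = (1/√2)·a + (1/√2)·b = (0.01536 - 0.624i)
new amp(|11⟩) = (1/√2)·a + (-1/√2)·b = (-0.01267 + 0.5146i)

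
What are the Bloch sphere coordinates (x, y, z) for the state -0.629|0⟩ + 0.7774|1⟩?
(-0.978, 0, -0.2087)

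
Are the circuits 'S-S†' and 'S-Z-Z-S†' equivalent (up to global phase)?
Yes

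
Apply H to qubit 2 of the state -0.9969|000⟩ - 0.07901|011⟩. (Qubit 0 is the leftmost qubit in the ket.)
-0.7049|000⟩ - 0.7049|001⟩ - 0.05587|010⟩ + 0.05587|011⟩

H on qubit 2 mixes each pair of kets that differ only in qubit 2: amplitudes (a, b) of (|…0…⟩, |…1…⟩) become ((a + b)/√2, (a − b)/√2). Kets absent from the input have amplitude 0.
(|000⟩, |001⟩): (a, b) = (-0.9969, 0) → (-0.7049, -0.7049)
(|010⟩, |011⟩): (a, b) = (0, -0.07901) → (-0.05587, 0.05587)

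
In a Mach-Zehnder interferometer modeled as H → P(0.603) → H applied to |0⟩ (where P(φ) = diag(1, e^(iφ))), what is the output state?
(0.9118 + 0.2836i)|0⟩ + (0.08818 - 0.2836i)|1⟩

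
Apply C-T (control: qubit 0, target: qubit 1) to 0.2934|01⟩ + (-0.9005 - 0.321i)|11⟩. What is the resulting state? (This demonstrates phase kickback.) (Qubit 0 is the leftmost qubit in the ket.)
0.2934|01⟩ + (-0.4098 - 0.8637i)|11⟩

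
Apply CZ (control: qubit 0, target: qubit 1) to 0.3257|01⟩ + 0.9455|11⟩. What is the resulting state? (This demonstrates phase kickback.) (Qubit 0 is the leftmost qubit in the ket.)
0.3257|01⟩ - 0.9455|11⟩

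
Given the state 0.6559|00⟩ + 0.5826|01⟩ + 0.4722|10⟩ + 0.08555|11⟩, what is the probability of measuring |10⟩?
0.223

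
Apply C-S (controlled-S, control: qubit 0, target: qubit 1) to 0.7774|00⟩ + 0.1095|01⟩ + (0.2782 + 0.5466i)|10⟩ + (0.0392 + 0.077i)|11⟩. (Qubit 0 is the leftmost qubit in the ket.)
0.7774|00⟩ + 0.1095|01⟩ + (0.2782 + 0.5466i)|10⟩ + (-0.077 + 0.0392i)|11⟩

C-S leaves the control-|0⟩ kets |00⟩, |01⟩ unchanged and applies S to qubit 1 on the control-|1⟩ pair (|10⟩, |11⟩).
S = [[1, 0], [0, i]].
With a = amp(|10⟩) = (0.2782 + 0.5466i) and b = amp(|11⟩) = (0.0392 + 0.077i):
new amp(|10⟩) = (1)·a = (0.2782 + 0.5466i)
new amp(|11⟩) = (i)·b = (-0.077 + 0.0392i)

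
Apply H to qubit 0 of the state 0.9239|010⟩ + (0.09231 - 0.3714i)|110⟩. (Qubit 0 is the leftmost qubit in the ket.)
(0.7186 - 0.2626i)|010⟩ + (0.588 + 0.2626i)|110⟩

H on qubit 0 mixes each pair of kets that differ only in qubit 0: amplitudes (a, b) of (|…0…⟩, |…1…⟩) become ((a + b)/√2, (a − b)/√2). Kets absent from the input have amplitude 0.
(|010⟩, |110⟩): (a, b) = (0.9239, (0.09231 - 0.3714i)) → ((0.7186 - 0.2626i), (0.588 + 0.2626i))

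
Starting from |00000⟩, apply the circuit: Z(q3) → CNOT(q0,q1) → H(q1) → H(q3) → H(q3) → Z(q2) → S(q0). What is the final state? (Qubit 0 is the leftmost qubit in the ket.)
1/√2|00000⟩ + 1/√2|01000⟩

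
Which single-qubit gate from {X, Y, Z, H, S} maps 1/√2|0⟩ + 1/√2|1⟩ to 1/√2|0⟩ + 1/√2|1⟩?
X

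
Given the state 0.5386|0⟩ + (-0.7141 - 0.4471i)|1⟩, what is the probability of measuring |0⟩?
0.2901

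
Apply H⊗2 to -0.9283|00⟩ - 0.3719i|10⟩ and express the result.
(-0.4642 - 0.186i)|00⟩ + (-0.4642 - 0.186i)|01⟩ + (-0.4642 + 0.186i)|10⟩ + (-0.4642 + 0.186i)|11⟩

H⊗2 gives amp(|y⟩) = (1/2) Σ_x (−1)^(x·y) amp(|x⟩), where x·y is the number of positions in which both x and y have a 1.
|00⟩: (-0.9283 - 0.3719i)/2 = (-0.4642 - 0.186i)
|01⟩: (-0.9283 - 0.3719i)/2 = (-0.4642 - 0.186i)
|10⟩: (-0.9283 + 0.3719i)/2 = (-0.4642 + 0.186i)
|11⟩: (-0.9283 + 0.3719i)/2 = (-0.4642 + 0.186i)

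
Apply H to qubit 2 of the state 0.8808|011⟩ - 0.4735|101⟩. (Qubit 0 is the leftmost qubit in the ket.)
0.6228|010⟩ - 0.6228|011⟩ - 0.3348|100⟩ + 0.3348|101⟩

H on qubit 2 mixes each pair of kets that differ only in qubit 2: amplitudes (a, b) of (|…0…⟩, |…1…⟩) become ((a + b)/√2, (a − b)/√2). Kets absent from the input have amplitude 0.
(|010⟩, |011⟩): (a, b) = (0, 0.8808) → (0.6228, -0.6228)
(|100⟩, |101⟩): (a, b) = (0, -0.4735) → (-0.3348, 0.3348)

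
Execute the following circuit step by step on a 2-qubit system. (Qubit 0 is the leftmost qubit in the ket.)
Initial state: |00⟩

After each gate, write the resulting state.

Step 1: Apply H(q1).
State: 1/√2|00⟩ + 1/√2|01⟩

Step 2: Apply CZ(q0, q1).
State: 1/√2|00⟩ + 1/√2|01⟩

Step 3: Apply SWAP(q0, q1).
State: 1/√2|00⟩ + 1/√2|10⟩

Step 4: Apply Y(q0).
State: -(1/√2)i|00⟩ + (1/√2)i|10⟩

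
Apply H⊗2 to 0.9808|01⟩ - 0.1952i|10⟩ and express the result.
(0.4904 - 0.0976i)|00⟩ + (-0.4904 - 0.0976i)|01⟩ + (0.4904 + 0.0976i)|10⟩ + (-0.4904 + 0.0976i)|11⟩

H⊗2 gives amp(|y⟩) = (1/2) Σ_x (−1)^(x·y) amp(|x⟩), where x·y is the number of positions in which both x and y have a 1.
|00⟩: (0.9808 - 0.1952i)/2 = (0.4904 - 0.0976i)
|01⟩: (-0.9808 - 0.1952i)/2 = (-0.4904 - 0.0976i)
|10⟩: (0.9808 + 0.1952i)/2 = (0.4904 + 0.0976i)
|11⟩: (-0.9808 + 0.1952i)/2 = (-0.4904 + 0.0976i)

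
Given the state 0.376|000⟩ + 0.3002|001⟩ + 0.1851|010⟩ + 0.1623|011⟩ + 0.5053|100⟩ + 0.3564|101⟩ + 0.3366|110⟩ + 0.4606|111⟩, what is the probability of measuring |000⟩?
0.1414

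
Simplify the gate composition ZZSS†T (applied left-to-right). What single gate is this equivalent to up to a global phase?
T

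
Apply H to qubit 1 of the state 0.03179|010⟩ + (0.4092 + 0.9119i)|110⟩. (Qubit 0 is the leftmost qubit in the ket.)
0.02248|000⟩ - 0.02248|010⟩ + (0.2893 + 0.6448i)|100⟩ + (-0.2893 - 0.6448i)|110⟩

H on qubit 1 mixes each pair of kets that differ only in qubit 1: amplitudes (a, b) of (|…0…⟩, |…1…⟩) become ((a + b)/√2, (a − b)/√2). Kets absent from the input have amplitude 0.
(|000⟩, |010⟩): (a, b) = (0, 0.03179) → (0.02248, -0.02248)
(|100⟩, |110⟩): (a, b) = (0, (0.4092 + 0.9119i)) → ((0.2893 + 0.6448i), (-0.2893 - 0.6448i))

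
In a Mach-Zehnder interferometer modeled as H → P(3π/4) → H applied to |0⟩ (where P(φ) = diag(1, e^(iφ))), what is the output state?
(0.1464 + (1/√8)i)|0⟩ + (0.8536 - (1/√8)i)|1⟩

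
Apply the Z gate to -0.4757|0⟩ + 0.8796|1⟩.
-0.4757|0⟩ - 0.8796|1⟩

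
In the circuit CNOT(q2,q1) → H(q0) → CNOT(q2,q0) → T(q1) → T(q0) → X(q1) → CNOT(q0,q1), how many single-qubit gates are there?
4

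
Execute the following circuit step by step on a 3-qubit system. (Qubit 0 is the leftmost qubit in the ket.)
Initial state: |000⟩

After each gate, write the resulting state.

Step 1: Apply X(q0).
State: |100⟩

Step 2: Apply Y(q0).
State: -i|000⟩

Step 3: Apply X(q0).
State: -i|100⟩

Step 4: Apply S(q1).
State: -i|100⟩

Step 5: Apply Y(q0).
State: -|000⟩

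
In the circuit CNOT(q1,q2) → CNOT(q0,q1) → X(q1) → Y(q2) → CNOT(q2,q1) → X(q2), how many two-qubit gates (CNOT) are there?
3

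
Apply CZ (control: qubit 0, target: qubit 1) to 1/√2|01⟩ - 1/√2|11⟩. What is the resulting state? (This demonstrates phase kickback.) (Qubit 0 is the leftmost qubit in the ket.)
1/√2|01⟩ + 1/√2|11⟩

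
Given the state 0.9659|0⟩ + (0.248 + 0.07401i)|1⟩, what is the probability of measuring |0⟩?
0.933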